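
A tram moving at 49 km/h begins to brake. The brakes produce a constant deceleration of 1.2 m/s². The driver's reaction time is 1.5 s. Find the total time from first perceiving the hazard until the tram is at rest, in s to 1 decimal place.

Total time ≈ 12.8 s

49 km/h ÷ 3.6 = 13.6111 m/s.
Braking time = v/a = 13.6111 / 1.200 = 11.343 s.
Total = 1.5 + 11.343 = 12.843 s.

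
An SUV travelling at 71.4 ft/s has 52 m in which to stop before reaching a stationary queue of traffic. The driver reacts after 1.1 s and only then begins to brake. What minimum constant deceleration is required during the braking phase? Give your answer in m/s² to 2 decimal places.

Required deceleration ≈ 8.44 m/s²

71.4 ft/s × 0.3048 = 21.7627 m/s.
Distance covered during reaction = 21.7627 × 1.1 = 23.939 m.
Distance available for braking: 52 − 23.939 = 28.061 m.
v² = 2a·d ⇒ a = v²/(2d) = 21.7627² / (2 × 28.061) = 473.615 / 56.122 = 8.4390 m/s².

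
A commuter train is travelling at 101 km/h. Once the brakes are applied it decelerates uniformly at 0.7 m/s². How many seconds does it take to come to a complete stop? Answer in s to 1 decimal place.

Braking time ≈ 40.1 s

101 km/h ÷ 3.6 = 28.0556 m/s.
Braking time = v/a = 28.0556 / 0.700 = 40.079 s.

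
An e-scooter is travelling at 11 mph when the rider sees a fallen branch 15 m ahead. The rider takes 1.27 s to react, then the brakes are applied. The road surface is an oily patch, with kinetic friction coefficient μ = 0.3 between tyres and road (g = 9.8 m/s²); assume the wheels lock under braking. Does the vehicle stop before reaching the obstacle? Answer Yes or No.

11 mph × 0.44704 = 4.9174 m/s.
a = μg = 0.3 × 9.8 = 2.940 m/s².
Reaction distance = 4.9174 × 1.27 = 6.245 m.
Braking distance = v²/(2a) = 24.181 / 5.880 = 4.112 m.
Total stopping distance = 6.245 + 4.112 = 10.357 m, vs 15 m available — it stops with 15 − 10.357 = 4.643 m to spare.

Yes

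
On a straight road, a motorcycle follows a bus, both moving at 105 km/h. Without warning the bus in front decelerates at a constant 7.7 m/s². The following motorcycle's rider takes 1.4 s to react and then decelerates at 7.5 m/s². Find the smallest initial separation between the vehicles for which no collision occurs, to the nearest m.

Minimum gap ≈ 42 m

105 km/h ÷ 3.6 = 29.1667 m/s.
Leader travels v²/(2a_L) = 850.696 / 15.400 = 55.240 m before stopping.
Follower covers v·t_r = 29.1667 × 1.4 = 40.833 m while reacting, then v²/(2a_F) = 850.696 / 15.000 = 56.713 m while braking, for a total of 40.833 + 56.713 = 97.546 m.
Since a_F ≤ a_L and the follower starts braking later, the follower is never slower than the leader, so the closest approach is when both have stopped.
Minimum gap = 97.546 − 55.240 = 42.306 m.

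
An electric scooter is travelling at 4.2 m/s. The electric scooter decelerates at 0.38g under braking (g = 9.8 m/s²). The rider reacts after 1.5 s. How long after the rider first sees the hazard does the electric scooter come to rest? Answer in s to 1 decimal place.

a = 0.38 × 9.8 = 3.724 m/s².
Braking time = v/a = 4.2000 / 3.724 = 1.128 s.
Total = 1.5 + 1.128 = 2.628 s.

Total time ≈ 2.6 s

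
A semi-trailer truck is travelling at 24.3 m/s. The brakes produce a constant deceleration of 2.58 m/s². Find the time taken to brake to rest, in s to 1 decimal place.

Braking time = v/a = 24.3000 / 2.580 = 9.419 s.

Braking time ≈ 9.4 s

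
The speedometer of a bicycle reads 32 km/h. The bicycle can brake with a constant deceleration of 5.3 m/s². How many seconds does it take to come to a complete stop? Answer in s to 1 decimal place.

32 km/h ÷ 3.6 = 8.8889 m/s.
Braking time = v/a = 8.8889 / 5.300 = 1.677 s.

Braking time ≈ 1.7 s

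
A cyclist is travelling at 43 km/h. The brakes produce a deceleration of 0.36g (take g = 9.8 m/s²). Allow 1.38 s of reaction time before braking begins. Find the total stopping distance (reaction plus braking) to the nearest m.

Total stopping distance ≈ 37 m

43 km/h ÷ 3.6 = 11.9444 m/s.
a = 0.36 × 9.8 = 3.528 m/s².
Reaction distance = v·t_r = 11.9444 × 1.38 = 16.483 m.
Braking distance = v²/(2a) = 11.9444² / (2 × 3.528) = 142.669 / 7.056 = 20.220 m.
Total = 16.483 + 20.220 = 36.703 m.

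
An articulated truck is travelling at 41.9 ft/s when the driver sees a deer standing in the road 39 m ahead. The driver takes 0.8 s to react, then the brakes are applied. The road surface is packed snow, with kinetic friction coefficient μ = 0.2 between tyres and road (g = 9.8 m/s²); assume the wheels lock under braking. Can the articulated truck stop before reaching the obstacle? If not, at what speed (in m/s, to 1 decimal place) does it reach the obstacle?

41.9 ft/s × 0.3048 = 12.7711 m/s.
a = μg = 0.2 × 9.8 = 1.960 m/s².
Reaction distance = 12.7711 × 0.8 = 10.217 m.
Braking distance needed to stop: v²/(2a) = 163.101 / 3.920 = 41.607 m, so total needed = 10.217 + 41.607 = 51.824 m > 39 m — it cannot stop.
Distance remaining when braking begins: 39 − 10.217 = 28.783 m.
v² = v₀² − 2a·d = 163.101 − 2 × 1.960 × 28.783 = 50.272 m²/s².
v = √50.272 = 7.090 m/s.

No — it strikes the obstacle at 7.1 m/s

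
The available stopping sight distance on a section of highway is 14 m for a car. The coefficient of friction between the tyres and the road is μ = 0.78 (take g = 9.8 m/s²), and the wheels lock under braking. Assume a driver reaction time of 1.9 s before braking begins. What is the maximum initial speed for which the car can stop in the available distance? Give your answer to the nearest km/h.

a = μg = 0.78 × 9.8 = 7.644 m/s².
Stopping distance: v·t_r + v²/(2a) = 14 with t_r = 1.9 s and a = 7.644 m/s².
So v² + 29.047 v − 214.03 = 0.
Positive root: v = −a·t_r + √((a·t_r)² + 2a·d) = −14.524 + √(210.947 + 214.03) = 6.0910 m/s.
6.0910 m/s × 3.6 = 21.928 km/h.

Maximum speed ≈ 22 km/h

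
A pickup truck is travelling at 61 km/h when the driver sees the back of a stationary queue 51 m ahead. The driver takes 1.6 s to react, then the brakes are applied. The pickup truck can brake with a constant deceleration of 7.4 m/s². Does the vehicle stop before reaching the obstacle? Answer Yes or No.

Yes

61 km/h ÷ 3.6 = 16.9444 m/s.
Reaction distance = 16.9444 × 1.6 = 27.111 m.
Braking distance = v²/(2a) = 287.113 / 14.800 = 19.400 m.
Total stopping distance = 27.111 + 19.400 = 46.511 m, vs 51 m available — it stops with 51 − 46.511 = 4.489 m to spare.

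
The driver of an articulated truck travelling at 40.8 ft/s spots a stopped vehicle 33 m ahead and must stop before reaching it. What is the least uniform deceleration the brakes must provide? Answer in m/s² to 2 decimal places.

40.8 ft/s × 0.3048 = 12.4358 m/s.
v² = 2a·d ⇒ a = v²/(2d) = 12.4358² / (2 × 33.000) = 154.649 / 66.000 = 2.3432 m/s².

Required deceleration ≈ 2.34 m/s²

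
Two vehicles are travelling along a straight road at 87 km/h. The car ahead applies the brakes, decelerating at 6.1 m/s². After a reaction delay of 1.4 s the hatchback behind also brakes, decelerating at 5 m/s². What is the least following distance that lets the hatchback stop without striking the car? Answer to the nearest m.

87 km/h ÷ 3.6 = 24.1667 m/s.
Leader travels v²/(2a_L) = 584.029 / 12.200 = 47.871 m before stopping.
Follower covers v·t_r = 24.1667 × 1.4 = 33.833 m while reacting, then v²/(2a_F) = 584.029 / 10.000 = 58.403 m while braking, for a total of 33.833 + 58.403 = 92.236 m.
Since a_F ≤ a_L and the follower starts braking later, the follower is never slower than the leader, so the closest approach is when both have stopped.
Minimum gap = 92.236 − 47.871 = 44.365 m.

Minimum gap ≈ 44 m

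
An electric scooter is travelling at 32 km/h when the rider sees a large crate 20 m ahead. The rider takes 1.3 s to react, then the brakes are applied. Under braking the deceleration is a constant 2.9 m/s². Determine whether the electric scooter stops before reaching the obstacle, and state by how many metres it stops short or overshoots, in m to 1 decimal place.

32 km/h ÷ 3.6 = 8.8889 m/s.
Reaction distance = 8.8889 × 1.3 = 11.556 m.
Braking distance = v²/(2a) = 79.013 / 5.800 = 13.623 m.
Total stopping distance = 11.556 + 13.623 = 25.179 m, vs 20 m available — it cannot stop in time and overshoots by 25.179 − 20 = 5.179 m.

No — it overshoots by 5.2 m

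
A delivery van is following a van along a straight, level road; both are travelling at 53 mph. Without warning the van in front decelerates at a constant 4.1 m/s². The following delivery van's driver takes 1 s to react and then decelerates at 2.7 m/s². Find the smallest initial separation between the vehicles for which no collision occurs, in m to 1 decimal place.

53 mph × 0.44704 = 23.6931 m/s.
Leader travels v²/(2a_L) = 561.363 / 8.200 = 68.459 m before stopping.
Follower covers v·t_r = 23.6931 × 1 = 23.693 m while reacting, then v²/(2a_F) = 561.363 / 5.400 = 103.956 m while braking, for a total of 23.693 + 103.956 = 127.649 m.
Since a_F ≤ a_L and the follower starts braking later, the follower is never slower than the leader, so the closest approach is when both have stopped.
Minimum gap = 127.649 − 68.459 = 59.190 m.

Minimum gap ≈ 59.2 m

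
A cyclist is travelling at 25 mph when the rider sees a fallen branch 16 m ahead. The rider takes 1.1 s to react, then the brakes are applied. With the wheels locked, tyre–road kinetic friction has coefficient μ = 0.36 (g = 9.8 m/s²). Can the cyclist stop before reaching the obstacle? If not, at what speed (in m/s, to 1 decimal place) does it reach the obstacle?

25 mph × 0.44704 = 11.1760 m/s.
a = μg = 0.36 × 9.8 = 3.528 m/s².
Reaction distance = 11.1760 × 1.1 = 12.294 m.
Braking distance needed to stop: v²/(2a) = 124.903 / 7.056 = 17.702 m, so total needed = 12.294 + 17.702 = 29.996 m > 16 m — it cannot stop.
Distance remaining when braking begins: 16 − 12.294 = 3.706 m.
v² = v₀² − 2a·d = 124.903 − 2 × 3.528 × 3.706 = 98.753 m²/s².
v = √98.753 = 9.937 m/s.

No — it strikes the obstacle at 9.9 m/s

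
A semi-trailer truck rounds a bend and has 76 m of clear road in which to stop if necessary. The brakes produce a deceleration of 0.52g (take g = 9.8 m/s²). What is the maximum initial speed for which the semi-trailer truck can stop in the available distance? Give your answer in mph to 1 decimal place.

a = 0.52 × 9.8 = 5.096 m/s².
v²/(2a) = d ⇒ v = √(2 × 5.096 × 76) = √774.59 = 27.8315 m/s.
27.8315 m/s ÷ 0.44704 = 62.257 mph.

Maximum speed ≈ 62.3 mph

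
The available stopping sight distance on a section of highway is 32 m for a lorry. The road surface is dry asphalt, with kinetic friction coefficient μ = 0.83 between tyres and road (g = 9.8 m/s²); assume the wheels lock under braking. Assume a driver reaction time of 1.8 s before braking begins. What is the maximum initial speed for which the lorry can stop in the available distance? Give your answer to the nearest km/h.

Maximum speed ≈ 45 km/h

a = μg = 0.83 × 9.8 = 8.134 m/s².
Stopping distance: v·t_r + v²/(2a) = 32 with t_r = 1.8 s and a = 8.134 m/s².
So v² + 29.282 v − 520.58 = 0.
Positive root: v = −a·t_r + √((a·t_r)² + 2a·d) = −14.641 + √(214.359 + 520.58) = 12.4688 m/s.
12.4688 m/s × 3.6 = 44.888 km/h.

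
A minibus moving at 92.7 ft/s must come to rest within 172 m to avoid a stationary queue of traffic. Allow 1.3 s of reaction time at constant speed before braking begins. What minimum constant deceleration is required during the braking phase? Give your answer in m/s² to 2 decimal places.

Required deceleration ≈ 2.95 m/s²

92.7 ft/s × 0.3048 = 28.2550 m/s.
Distance covered during reaction = 28.2550 × 1.3 = 36.731 m.
Distance available for braking: 172 − 36.731 = 135.269 m.
v² = 2a·d ⇒ a = v²/(2d) = 28.2550² / (2 × 135.269) = 798.345 / 270.538 = 2.9510 m/s².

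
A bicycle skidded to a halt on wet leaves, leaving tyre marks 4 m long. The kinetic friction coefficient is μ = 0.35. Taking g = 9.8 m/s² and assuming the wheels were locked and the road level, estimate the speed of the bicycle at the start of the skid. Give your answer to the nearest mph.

Initial speed ≈ 12 mph

Deceleration a = μg = 0.35 × 9.8 = 3.430 m/s².
v = √(2a·d) = √(2 × 3.430 × 4) = √27.440 = 5.2383 m/s.
= 5.2383 ÷ 0.44704 = 11.718 mph.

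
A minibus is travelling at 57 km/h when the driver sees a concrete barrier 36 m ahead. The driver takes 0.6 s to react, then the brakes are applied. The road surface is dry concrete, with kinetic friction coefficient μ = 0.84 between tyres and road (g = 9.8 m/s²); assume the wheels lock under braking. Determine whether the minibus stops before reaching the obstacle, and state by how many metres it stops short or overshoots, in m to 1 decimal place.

57 km/h ÷ 3.6 = 15.8333 m/s.
a = μg = 0.84 × 9.8 = 8.232 m/s².
Reaction distance = 15.8333 × 0.6 = 9.500 m.
Braking distance = v²/(2a) = 250.693 / 16.464 = 15.227 m.
Total stopping distance = 9.500 + 15.227 = 24.727 m, vs 36 m available — it stops with 36 − 24.727 = 11.273 m to spare.

Yes — it stops 11.3 m short of the obstacle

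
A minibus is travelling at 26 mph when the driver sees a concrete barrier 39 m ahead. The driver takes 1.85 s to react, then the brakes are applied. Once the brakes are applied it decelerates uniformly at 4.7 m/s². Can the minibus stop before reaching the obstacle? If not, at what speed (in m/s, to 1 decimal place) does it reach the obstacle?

Yes — it stops about 3.1 m short of the obstacle, so it never reaches it

26 mph × 0.44704 = 11.6230 m/s.
Reaction distance = 11.6230 × 1.85 = 21.503 m.
Braking distance = v²/(2a) = 135.094 / 9.400 = 14.372 m.
Total stopping distance = 21.503 + 14.372 = 35.875 m, vs 39 m available — it stops with 39 − 35.875 = 3.125 m to spare.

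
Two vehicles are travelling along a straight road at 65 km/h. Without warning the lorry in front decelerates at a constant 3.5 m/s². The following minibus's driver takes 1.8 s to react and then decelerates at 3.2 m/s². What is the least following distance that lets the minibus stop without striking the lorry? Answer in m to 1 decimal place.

Minimum gap ≈ 36.9 m

65 km/h ÷ 3.6 = 18.0556 m/s.
Leader travels v²/(2a_L) = 326.005 / 7.000 = 46.572 m before stopping.
Follower covers v·t_r = 18.0556 × 1.8 = 32.500 m while reacting, then v²/(2a_F) = 326.005 / 6.400 = 50.938 m while braking, for a total of 32.500 + 50.938 = 83.438 m.
Since a_F ≤ a_L and the follower starts braking later, the follower is never slower than the leader, so the closest approach is when both have stopped.
Minimum gap = 83.438 − 46.572 = 36.866 m.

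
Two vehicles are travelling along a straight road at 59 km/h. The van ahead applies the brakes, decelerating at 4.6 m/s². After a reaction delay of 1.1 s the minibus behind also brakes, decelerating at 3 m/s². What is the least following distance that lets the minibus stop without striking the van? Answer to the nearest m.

59 km/h ÷ 3.6 = 16.3889 m/s.
Leader travels v²/(2a_L) = 268.596 / 9.200 = 29.195 m before stopping.
Follower covers v·t_r = 16.3889 × 1.1 = 18.028 m while reacting, then v²/(2a_F) = 268.596 / 6.000 = 44.766 m while braking, for a total of 18.028 + 44.766 = 62.794 m.
Since a_F ≤ a_L and the follower starts braking later, the follower is never slower than the leader, so the closest approach is when both have stopped.
Minimum gap = 62.794 − 29.195 = 33.599 m.

Minimum gap ≈ 34 m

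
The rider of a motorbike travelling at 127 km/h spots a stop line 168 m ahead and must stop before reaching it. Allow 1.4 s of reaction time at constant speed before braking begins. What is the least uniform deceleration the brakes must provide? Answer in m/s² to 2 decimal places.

127 km/h ÷ 3.6 = 35.2778 m/s.
Distance covered during reaction = 35.2778 × 1.4 = 49.389 m.
Distance available for braking: 168 − 49.389 = 118.611 m.
v² = 2a·d ⇒ a = v²/(2d) = 35.2778² / (2 × 118.611) = 1244.523 / 237.222 = 5.2462 m/s².

Required deceleration ≈ 5.25 m/s²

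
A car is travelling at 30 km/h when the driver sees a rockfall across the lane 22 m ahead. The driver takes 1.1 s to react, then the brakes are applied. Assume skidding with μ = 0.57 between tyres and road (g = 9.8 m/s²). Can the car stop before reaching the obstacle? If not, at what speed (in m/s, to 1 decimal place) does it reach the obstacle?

30 km/h ÷ 3.6 = 8.3333 m/s.
a = μg = 0.57 × 9.8 = 5.586 m/s².
Reaction distance = 8.3333 × 1.1 = 9.167 m.
Braking distance = v²/(2a) = 69.444 / 11.172 = 6.216 m.
Total stopping distance = 9.167 + 6.216 = 15.383 m, vs 22 m available — it stops with 22 − 15.383 = 6.617 m to spare.

Yes — it stops about 6.6 m short of the obstacle, so it never reaches it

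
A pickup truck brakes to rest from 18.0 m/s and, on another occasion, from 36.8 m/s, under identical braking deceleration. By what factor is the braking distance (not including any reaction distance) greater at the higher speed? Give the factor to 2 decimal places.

Factor ≈ 4.18

Braking distance d = v²/(2a), so with a fixed, d ∝ v².
Factor = (36.8/18.0)² = 2.0444² = 4.1796.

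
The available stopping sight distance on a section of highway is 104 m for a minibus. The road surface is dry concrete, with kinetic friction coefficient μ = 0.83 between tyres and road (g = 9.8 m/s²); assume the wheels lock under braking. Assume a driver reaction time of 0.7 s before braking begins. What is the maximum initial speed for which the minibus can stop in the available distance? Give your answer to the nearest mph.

a = μg = 0.83 × 9.8 = 8.134 m/s².
Stopping distance: v·t_r + v²/(2a) = 104 with t_r = 0.7 s and a = 8.134 m/s².
So v² + 11.388 v − 1691.87 = 0.
Positive root: v = −a·t_r + √((a·t_r)² + 2a·d) = −5.694 + √(32.422 + 1691.87) = 35.8306 m/s.
35.8306 m/s ÷ 0.44704 = 80.151 mph.

Maximum speed ≈ 80 mph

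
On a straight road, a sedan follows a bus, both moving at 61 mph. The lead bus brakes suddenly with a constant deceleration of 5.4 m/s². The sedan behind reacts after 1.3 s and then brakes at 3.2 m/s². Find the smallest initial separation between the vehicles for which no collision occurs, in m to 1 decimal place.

61 mph × 0.44704 = 27.2694 m/s.
Leader travels v²/(2a_L) = 743.620 / 10.800 = 68.854 m before stopping.
Follower covers v·t_r = 27.2694 × 1.3 = 35.450 m while reacting, then v²/(2a_F) = 743.620 / 6.400 = 116.191 m while braking, for a total of 35.450 + 116.191 = 151.641 m.
Since a_F ≤ a_L and the follower starts braking later, the follower is never slower than the leader, so the closest approach is when both have stopped.
Minimum gap = 151.641 − 68.854 = 82.787 m.

Minimum gap ≈ 82.8 m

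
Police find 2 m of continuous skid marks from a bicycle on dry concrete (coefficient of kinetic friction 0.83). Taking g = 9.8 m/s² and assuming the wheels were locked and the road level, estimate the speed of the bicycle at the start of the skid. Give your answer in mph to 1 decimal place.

Initial speed ≈ 12.8 mph

Deceleration a = μg = 0.83 × 9.8 = 8.134 m/s².
v = √(2a·d) = √(2 × 8.134 × 2) = √32.536 = 5.7040 m/s.
= 5.7040 ÷ 0.44704 = 12.759 mph.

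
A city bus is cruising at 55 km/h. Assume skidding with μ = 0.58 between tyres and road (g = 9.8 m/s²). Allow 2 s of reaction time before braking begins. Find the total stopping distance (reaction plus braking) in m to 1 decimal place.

Total stopping distance ≈ 51.1 m

55 km/h ÷ 3.6 = 15.2778 m/s.
a = μg = 0.58 × 9.8 = 5.684 m/s².
Reaction distance = v·t_r = 15.2778 × 2 = 30.556 m.
Braking distance = v²/(2a) = 15.2778² / (2 × 5.684) = 233.411 / 11.368 = 20.532 m.
Total = 30.556 + 20.532 = 51.088 m.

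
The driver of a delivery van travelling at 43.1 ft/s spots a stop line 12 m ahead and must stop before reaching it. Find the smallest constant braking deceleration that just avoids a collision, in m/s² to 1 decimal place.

43.1 ft/s × 0.3048 = 13.1369 m/s.
v² = 2a·d ⇒ a = v²/(2d) = 13.1369² / (2 × 12.000) = 172.578 / 24.000 = 7.1908 m/s².

Required deceleration ≈ 7.2 m/s²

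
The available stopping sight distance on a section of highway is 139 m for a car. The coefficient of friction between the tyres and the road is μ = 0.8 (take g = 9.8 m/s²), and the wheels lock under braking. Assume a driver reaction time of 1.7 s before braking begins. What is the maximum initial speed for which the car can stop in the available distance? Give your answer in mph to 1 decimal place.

a = μg = 0.8 × 9.8 = 7.840 m/s².
Stopping distance: v·t_r + v²/(2a) = 139 with t_r = 1.7 s and a = 7.840 m/s².
So v² + 26.656 v − 2179.52 = 0.
Positive root: v = −a·t_r + √((a·t_r)² + 2a·d) = −13.328 + √(177.636 + 2179.52) = 35.2226 m/s.
35.2226 m/s ÷ 0.44704 = 78.791 mph.

Maximum speed ≈ 78.8 mph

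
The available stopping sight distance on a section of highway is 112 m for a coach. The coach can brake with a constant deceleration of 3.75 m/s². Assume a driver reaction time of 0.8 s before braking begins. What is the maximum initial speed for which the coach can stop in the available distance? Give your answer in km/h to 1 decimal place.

Maximum speed ≈ 94.1 km/h

Stopping distance: v·t_r + v²/(2a) = 112 with t_r = 0.8 s and a = 3.750 m/s².
So v² + 6.000 v − 840.00 = 0.
Positive root: v = −a·t_r + √((a·t_r)² + 2a·d) = −3.000 + √(9.000 + 840.00) = 26.1376 m/s.
26.1376 m/s × 3.6 = 94.095 km/h.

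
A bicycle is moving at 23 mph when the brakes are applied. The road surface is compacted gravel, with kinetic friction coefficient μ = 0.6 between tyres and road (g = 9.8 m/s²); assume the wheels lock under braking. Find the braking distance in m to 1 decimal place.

Braking distance ≈ 9.0 m

23 mph × 0.44704 = 10.2819 m/s.
a = μg = 0.6 × 9.8 = 5.880 m/s².
Braking distance = v²/(2a) = 10.2819² / (2 × 5.880) = 105.717 / 11.760 = 8.990 m.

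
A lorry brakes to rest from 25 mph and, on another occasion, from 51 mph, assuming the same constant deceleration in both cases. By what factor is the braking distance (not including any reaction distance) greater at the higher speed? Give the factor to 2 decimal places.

Factor ≈ 4.16

Braking distance d = v²/(2a), so with a fixed, d ∝ v².
Factor = (51/25)² = 2.0400² = 4.1616.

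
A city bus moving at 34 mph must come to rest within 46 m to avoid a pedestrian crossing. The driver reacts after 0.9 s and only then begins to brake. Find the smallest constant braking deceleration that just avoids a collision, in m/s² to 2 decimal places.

34 mph × 0.44704 = 15.1994 m/s.
Distance covered during reaction = 15.1994 × 0.9 = 13.679 m.
Distance available for braking: 46 − 13.679 = 32.321 m.
v² = 2a·d ⇒ a = v²/(2d) = 15.1994² / (2 × 32.321) = 231.022 / 64.642 = 3.5739 m/s².

Required deceleration ≈ 3.57 m/s²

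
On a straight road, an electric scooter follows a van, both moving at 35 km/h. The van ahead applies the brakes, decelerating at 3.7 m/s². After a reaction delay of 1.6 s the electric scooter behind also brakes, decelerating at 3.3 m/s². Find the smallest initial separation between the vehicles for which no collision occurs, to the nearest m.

Minimum gap ≈ 17 m

35 km/h ÷ 3.6 = 9.7222 m/s.
Leader travels v²/(2a_L) = 94.521 / 7.400 = 12.773 m before stopping.
Follower covers v·t_r = 9.7222 × 1.6 = 15.556 m while reacting, then v²/(2a_F) = 94.521 / 6.600 = 14.321 m while braking, for a total of 15.556 + 14.321 = 29.877 m.
Since a_F ≤ a_L and the follower starts braking later, the follower is never slower than the leader, so the closest approach is when both have stopped.
Minimum gap = 29.877 − 12.773 = 17.104 m.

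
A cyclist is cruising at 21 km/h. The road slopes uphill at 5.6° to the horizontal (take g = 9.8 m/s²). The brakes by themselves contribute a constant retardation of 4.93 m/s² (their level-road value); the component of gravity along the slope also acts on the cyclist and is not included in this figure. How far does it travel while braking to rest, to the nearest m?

21 km/h ÷ 3.6 = 5.8333 m/s.
Gravity along the uphill slope adds to the braking deceleration: a_eff = 4.930 + 9.8·sin 5.6° = 4.930 + 0.956 = 5.886 m/s².
Braking distance = v²/(2a) = 5.8333² / (2 × 5.886) = 34.027 / 11.772 = 2.891 m.

Braking distance ≈ 3 m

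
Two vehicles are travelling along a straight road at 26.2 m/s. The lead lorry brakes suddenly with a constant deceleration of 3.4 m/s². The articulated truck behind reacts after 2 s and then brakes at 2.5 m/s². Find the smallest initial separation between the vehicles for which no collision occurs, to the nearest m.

Minimum gap ≈ 89 m

Leader travels v²/(2a_L) = 686.440 / 6.800 = 100.947 m before stopping.
Follower covers v·t_r = 26.2000 × 2 = 52.400 m while reacting, then v²/(2a_F) = 686.440 / 5.000 = 137.288 m while braking, for a total of 52.400 + 137.288 = 189.688 m.
Since a_F ≤ a_L and the follower starts braking later, the follower is never slower than the leader, so the closest approach is when both have stopped.
Minimum gap = 189.688 − 100.947 = 88.741 m.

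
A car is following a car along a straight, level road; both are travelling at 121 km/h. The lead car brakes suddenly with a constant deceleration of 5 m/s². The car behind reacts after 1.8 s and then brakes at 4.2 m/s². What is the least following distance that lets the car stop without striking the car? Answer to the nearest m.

121 km/h ÷ 3.6 = 33.6111 m/s.
Leader travels v²/(2a_L) = 1129.706 / 10.000 = 112.971 m before stopping.
Follower covers v·t_r = 33.6111 × 1.8 = 60.500 m while reacting, then v²/(2a_F) = 1129.706 / 8.400 = 134.489 m while braking, for a total of 60.500 + 134.489 = 194.989 m.
Since a_F ≤ a_L and the follower starts braking later, the follower is never slower than the leader, so the closest approach is when both have stopped.
Minimum gap = 194.989 − 112.971 = 82.018 m.

Minimum gap ≈ 82 m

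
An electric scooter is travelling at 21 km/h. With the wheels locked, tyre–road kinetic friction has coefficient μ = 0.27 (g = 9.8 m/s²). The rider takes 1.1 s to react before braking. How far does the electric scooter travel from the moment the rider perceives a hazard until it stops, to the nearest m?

Total stopping distance ≈ 13 m

21 km/h ÷ 3.6 = 5.8333 m/s.
a = μg = 0.27 × 9.8 = 2.646 m/s².
Reaction distance = v·t_r = 5.8333 × 1.1 = 6.417 m.
Braking distance = v²/(2a) = 5.8333² / (2 × 2.646) = 34.027 / 5.292 = 6.430 m.
Total = 6.417 + 6.430 = 12.847 m.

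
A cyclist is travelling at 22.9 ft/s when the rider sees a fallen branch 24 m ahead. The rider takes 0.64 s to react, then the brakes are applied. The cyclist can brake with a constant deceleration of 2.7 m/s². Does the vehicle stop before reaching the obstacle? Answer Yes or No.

22.9 ft/s × 0.3048 = 6.9799 m/s.
Reaction distance = 6.9799 × 0.64 = 4.467 m.
Braking distance = v²/(2a) = 48.719 / 5.400 = 9.022 m.
Total stopping distance = 4.467 + 9.022 = 13.489 m, vs 24 m available — it stops with 24 − 13.489 = 10.511 m to spare.

Yes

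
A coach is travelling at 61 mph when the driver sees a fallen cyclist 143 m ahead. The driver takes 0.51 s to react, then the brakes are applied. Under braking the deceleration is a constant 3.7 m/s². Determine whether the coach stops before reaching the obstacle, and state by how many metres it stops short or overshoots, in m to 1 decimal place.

Yes — it stops 28.6 m short of the obstacle

61 mph × 0.44704 = 27.2694 m/s.
Reaction distance = 27.2694 × 0.51 = 13.907 m.
Braking distance = v²/(2a) = 743.620 / 7.400 = 100.489 m.
Total stopping distance = 13.907 + 100.489 = 114.396 m, vs 143 m available — it stops with 143 − 114.396 = 28.604 m to spare.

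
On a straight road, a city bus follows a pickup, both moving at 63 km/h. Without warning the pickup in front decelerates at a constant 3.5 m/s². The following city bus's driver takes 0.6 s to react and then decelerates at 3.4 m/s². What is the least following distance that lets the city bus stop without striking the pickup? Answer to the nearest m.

63 km/h ÷ 3.6 = 17.5000 m/s.
Leader travels v²/(2a_L) = 306.250 / 7.000 = 43.750 m before stopping.
Follower covers v·t_r = 17.5000 × 0.6 = 10.500 m while reacting, then v²/(2a_F) = 306.250 / 6.800 = 45.037 m while braking, for a total of 10.500 + 45.037 = 55.537 m.
Since a_F ≤ a_L and the follower starts braking later, the follower is never slower than the leader, so the closest approach is when both have stopped.
Minimum gap = 55.537 − 43.750 = 11.787 m.

Minimum gap ≈ 12 m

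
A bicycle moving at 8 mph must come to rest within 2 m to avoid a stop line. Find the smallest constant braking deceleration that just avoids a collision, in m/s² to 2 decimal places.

8 mph × 0.44704 = 3.5763 m/s.
v² = 2a·d ⇒ a = v²/(2d) = 3.5763² / (2 × 2.000) = 12.790 / 4.000 = 3.1975 m/s².

Required deceleration ≈ 3.20 m/s²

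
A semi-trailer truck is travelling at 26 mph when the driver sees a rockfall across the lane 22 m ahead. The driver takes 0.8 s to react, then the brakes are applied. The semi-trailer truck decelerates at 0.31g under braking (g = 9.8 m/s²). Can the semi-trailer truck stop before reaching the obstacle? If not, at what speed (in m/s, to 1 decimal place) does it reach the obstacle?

No — it strikes the obstacle at 7.6 m/s

26 mph × 0.44704 = 11.6230 m/s.
a = 0.31 × 9.8 = 3.038 m/s².
Reaction distance = 11.6230 × 0.8 = 9.298 m.
Braking distance needed to stop: v²/(2a) = 135.094 / 6.076 = 22.234 m, so total needed = 9.298 + 22.234 = 31.532 m > 22 m — it cannot stop.
Distance remaining when braking begins: 22 − 9.298 = 12.702 m.
v² = v₀² − 2a·d = 135.094 − 2 × 3.038 × 12.702 = 57.917 m²/s².
v = √57.917 = 7.610 m/s.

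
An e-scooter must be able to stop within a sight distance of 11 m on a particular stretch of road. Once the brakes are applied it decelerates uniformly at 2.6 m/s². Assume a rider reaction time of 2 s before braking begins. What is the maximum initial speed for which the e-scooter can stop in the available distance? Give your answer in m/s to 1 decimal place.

Maximum speed ≈ 4.0 m/s

Stopping distance: v·t_r + v²/(2a) = 11 with t_r = 2 s and a = 2.600 m/s².
So v² + 10.400 v − 57.20 = 0.
Positive root: v = −a·t_r + √((a·t_r)² + 2a·d) = −5.200 + √(27.040 + 57.20) = 3.9782 m/s.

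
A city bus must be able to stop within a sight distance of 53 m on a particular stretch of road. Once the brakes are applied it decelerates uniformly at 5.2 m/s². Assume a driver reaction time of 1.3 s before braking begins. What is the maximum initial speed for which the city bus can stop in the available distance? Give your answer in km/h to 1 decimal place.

Stopping distance: v·t_r + v²/(2a) = 53 with t_r = 1.3 s and a = 5.200 m/s².
So v² + 13.520 v − 551.20 = 0.
Positive root: v = −a·t_r + √((a·t_r)² + 2a·d) = −6.760 + √(45.698 + 551.20) = 17.6715 m/s.
17.6715 m/s × 3.6 = 63.617 km/h.

Maximum speed ≈ 63.6 km/h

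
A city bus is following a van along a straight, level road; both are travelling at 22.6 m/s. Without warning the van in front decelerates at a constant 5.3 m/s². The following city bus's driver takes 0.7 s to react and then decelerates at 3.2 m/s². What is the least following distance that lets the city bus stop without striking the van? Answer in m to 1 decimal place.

Leader travels v²/(2a_L) = 510.760 / 10.600 = 48.185 m before stopping.
Follower covers v·t_r = 22.6000 × 0.7 = 15.820 m while reacting, then v²/(2a_F) = 510.760 / 6.400 = 79.806 m while braking, for a total of 15.820 + 79.806 = 95.626 m.
Since a_F ≤ a_L and the follower starts braking later, the follower is never slower than the leader, so the closest approach is when both have stopped.
Minimum gap = 95.626 − 48.185 = 47.441 m.

Minimum gap ≈ 47.4 m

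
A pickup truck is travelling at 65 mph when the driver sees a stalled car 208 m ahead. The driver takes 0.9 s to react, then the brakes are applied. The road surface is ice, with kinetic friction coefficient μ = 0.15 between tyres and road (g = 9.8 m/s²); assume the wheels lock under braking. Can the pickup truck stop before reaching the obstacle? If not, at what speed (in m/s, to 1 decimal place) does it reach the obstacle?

65 mph × 0.44704 = 29.0576 m/s.
a = μg = 0.15 × 9.8 = 1.470 m/s².
Reaction distance = 29.0576 × 0.9 = 26.152 m.
Braking distance needed to stop: v²/(2a) = 844.344 / 2.940 = 287.192 m, so total needed = 26.152 + 287.192 = 313.344 m > 208 m — it cannot stop.
Distance remaining when braking begins: 208 − 26.152 = 181.848 m.
v² = v₀² − 2a·d = 844.344 − 2 × 1.470 × 181.848 = 309.711 m²/s².
v = √309.711 = 17.599 m/s.

No — it strikes the obstacle at 17.6 m/s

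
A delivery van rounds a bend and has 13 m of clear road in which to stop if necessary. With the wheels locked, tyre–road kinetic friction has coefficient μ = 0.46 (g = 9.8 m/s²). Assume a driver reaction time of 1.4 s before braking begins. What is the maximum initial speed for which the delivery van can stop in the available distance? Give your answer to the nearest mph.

Maximum speed ≈ 14 mph

a = μg = 0.46 × 9.8 = 4.508 m/s².
Stopping distance: v·t_r + v²/(2a) = 13 with t_r = 1.4 s and a = 4.508 m/s².
So v² + 12.622 v − 117.21 = 0.
Positive root: v = −a·t_r + √((a·t_r)² + 2a·d) = −6.311 + √(39.829 + 117.21) = 6.2205 m/s.
6.2205 m/s ÷ 0.44704 = 13.915 mph.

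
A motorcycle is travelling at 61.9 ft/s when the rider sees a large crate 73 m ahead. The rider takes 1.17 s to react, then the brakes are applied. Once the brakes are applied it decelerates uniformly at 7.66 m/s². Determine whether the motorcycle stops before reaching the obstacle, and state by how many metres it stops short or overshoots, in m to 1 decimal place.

61.9 ft/s × 0.3048 = 18.8671 m/s.
Reaction distance = 18.8671 × 1.17 = 22.075 m.
Braking distance = v²/(2a) = 355.967 / 15.320 = 23.235 m.
Total stopping distance = 22.075 + 23.235 = 45.310 m, vs 73 m available — it stops with 73 − 45.310 = 27.690 m to spare.

Yes — it stops 27.7 m short of the obstacle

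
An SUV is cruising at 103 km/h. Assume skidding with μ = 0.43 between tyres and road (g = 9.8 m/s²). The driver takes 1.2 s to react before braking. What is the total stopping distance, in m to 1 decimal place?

103 km/h ÷ 3.6 = 28.6111 m/s.
a = μg = 0.43 × 9.8 = 4.214 m/s².
Reaction distance = v·t_r = 28.6111 × 1.2 = 34.333 m.
Braking distance = v²/(2a) = 28.6111² / (2 × 4.214) = 818.595 / 8.428 = 97.128 m.
Total = 34.333 + 97.128 = 131.461 m.

Total stopping distance ≈ 131.5 m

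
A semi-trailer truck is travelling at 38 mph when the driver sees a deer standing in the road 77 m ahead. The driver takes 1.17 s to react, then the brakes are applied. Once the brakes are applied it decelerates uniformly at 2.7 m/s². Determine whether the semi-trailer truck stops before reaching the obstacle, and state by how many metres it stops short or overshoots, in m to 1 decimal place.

Yes — it stops 3.7 m short of the obstacle

38 mph × 0.44704 = 16.9875 m/s.
Reaction distance = 16.9875 × 1.17 = 19.875 m.
Braking distance = v²/(2a) = 288.575 / 5.400 = 53.440 m.
Total stopping distance = 19.875 + 53.440 = 73.315 m, vs 77 m available — it stops with 77 − 73.315 = 3.685 m to spare.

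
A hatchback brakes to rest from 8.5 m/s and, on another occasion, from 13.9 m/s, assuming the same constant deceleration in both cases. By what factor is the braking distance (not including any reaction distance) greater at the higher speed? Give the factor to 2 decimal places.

Factor ≈ 2.67

Braking distance d = v²/(2a), so with a fixed, d ∝ v².
Factor = (13.9/8.5)² = 1.6353² = 2.6742.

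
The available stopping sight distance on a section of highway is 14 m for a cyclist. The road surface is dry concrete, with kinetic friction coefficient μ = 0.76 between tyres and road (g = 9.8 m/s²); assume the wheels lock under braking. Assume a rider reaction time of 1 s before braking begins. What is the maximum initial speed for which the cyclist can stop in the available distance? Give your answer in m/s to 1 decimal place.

Maximum speed ≈ 8.8 m/s

a = μg = 0.76 × 9.8 = 7.448 m/s².
Stopping distance: v·t_r + v²/(2a) = 14 with t_r = 1 s and a = 7.448 m/s².
So v² + 14.896 v − 208.54 = 0.
Positive root: v = −a·t_r + √((a·t_r)² + 2a·d) = −7.448 + √(55.473 + 208.54) = 8.8005 m/s.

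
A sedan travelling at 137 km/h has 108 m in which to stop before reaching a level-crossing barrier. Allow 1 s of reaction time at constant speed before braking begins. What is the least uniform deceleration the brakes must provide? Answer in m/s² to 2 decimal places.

137 km/h ÷ 3.6 = 38.0556 m/s.
Distance covered during reaction = 38.0556 × 1 = 38.056 m.
Distance available for braking: 108 − 38.056 = 69.944 m.
v² = 2a·d ⇒ a = v²/(2d) = 38.0556² / (2 × 69.944) = 1448.229 / 139.888 = 10.3528 m/s².

Required deceleration ≈ 10.35 m/s²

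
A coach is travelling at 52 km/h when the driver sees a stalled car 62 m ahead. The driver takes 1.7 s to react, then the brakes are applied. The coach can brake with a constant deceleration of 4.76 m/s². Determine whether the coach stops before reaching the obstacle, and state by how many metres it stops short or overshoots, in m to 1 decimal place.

52 km/h ÷ 3.6 = 14.4444 m/s.
Reaction distance = 14.4444 × 1.7 = 24.555 m.
Braking distance = v²/(2a) = 208.641 / 9.520 = 21.916 m.
Total stopping distance = 24.555 + 21.916 = 46.471 m, vs 62 m available — it stops with 62 − 46.471 = 15.529 m to spare.

Yes — it stops 15.5 m short of the obstacle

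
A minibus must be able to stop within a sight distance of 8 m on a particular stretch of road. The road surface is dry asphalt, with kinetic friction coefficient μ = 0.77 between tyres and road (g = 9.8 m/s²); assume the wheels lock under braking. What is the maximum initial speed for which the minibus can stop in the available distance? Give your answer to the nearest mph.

Maximum speed ≈ 25 mph

a = μg = 0.77 × 9.8 = 7.546 m/s².
v²/(2a) = d ⇒ v = √(2 × 7.546 × 8) = √120.74 = 10.9882 m/s.
10.9882 m/s ÷ 0.44704 = 24.580 mph.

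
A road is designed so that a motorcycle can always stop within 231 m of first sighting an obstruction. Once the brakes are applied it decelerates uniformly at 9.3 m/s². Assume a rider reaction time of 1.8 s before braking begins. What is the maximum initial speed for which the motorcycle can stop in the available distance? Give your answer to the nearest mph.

Maximum speed ≈ 114 mph

Stopping distance: v·t_r + v²/(2a) = 231 with t_r = 1.8 s and a = 9.300 m/s².
So v² + 33.480 v − 4296.60 = 0.
Positive root: v = −a·t_r + √((a·t_r)² + 2a·d) = −16.740 + √(280.228 + 4296.60) = 50.9123 m/s.
50.9123 m/s ÷ 0.44704 = 113.888 mph.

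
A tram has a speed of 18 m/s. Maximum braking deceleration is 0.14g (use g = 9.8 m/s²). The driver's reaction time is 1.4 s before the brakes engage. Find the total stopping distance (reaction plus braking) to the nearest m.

a = 0.14 × 9.8 = 1.372 m/s².
Reaction distance = v·t_r = 18.0000 × 1.4 = 25.200 m.
Braking distance = v²/(2a) = 18.0000² / (2 × 1.372) = 324.000 / 2.744 = 118.076 m.
Total = 25.200 + 118.076 = 143.276 m.

Total stopping distance ≈ 143 m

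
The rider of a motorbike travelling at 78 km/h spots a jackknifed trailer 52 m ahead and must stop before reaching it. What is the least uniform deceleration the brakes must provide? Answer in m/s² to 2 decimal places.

Required deceleration ≈ 4.51 m/s²

78 km/h ÷ 3.6 = 21.6667 m/s.
v² = 2a·d ⇒ a = v²/(2d) = 21.6667² / (2 × 52.000) = 469.446 / 104.000 = 4.5139 m/s².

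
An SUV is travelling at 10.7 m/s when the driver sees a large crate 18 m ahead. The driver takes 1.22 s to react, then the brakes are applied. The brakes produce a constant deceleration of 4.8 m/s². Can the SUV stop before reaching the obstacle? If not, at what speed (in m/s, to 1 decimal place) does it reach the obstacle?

Reaction distance = 10.7000 × 1.22 = 13.054 m.
Braking distance needed to stop: v²/(2a) = 114.490 / 9.600 = 11.926 m, so total needed = 13.054 + 11.926 = 24.980 m > 18 m — it cannot stop.
Distance remaining when braking begins: 18 − 13.054 = 4.946 m.
v² = v₀² − 2a·d = 114.490 − 2 × 4.800 × 4.946 = 67.008 m²/s².
v = √67.008 = 8.186 m/s.

No — it strikes the obstacle at 8.2 m/s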